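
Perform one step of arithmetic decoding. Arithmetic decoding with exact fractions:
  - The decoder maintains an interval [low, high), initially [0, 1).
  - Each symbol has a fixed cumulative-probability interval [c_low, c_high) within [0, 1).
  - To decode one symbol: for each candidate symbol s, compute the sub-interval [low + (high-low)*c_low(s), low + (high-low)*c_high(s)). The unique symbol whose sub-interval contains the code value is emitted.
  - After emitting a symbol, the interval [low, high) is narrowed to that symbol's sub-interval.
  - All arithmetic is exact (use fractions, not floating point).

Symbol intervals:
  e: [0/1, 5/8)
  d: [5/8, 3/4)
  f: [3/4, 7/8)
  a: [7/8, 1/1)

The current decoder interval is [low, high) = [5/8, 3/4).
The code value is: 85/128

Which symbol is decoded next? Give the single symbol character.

Interval width = high − low = 3/4 − 5/8 = 1/8
Scaled code = (code − low) / width = (85/128 − 5/8) / 1/8 = 5/16
  e: [0/1, 5/8) ← scaled code falls here ✓
  d: [5/8, 3/4) 
  f: [3/4, 7/8) 
  a: [7/8, 1/1) 

Answer: e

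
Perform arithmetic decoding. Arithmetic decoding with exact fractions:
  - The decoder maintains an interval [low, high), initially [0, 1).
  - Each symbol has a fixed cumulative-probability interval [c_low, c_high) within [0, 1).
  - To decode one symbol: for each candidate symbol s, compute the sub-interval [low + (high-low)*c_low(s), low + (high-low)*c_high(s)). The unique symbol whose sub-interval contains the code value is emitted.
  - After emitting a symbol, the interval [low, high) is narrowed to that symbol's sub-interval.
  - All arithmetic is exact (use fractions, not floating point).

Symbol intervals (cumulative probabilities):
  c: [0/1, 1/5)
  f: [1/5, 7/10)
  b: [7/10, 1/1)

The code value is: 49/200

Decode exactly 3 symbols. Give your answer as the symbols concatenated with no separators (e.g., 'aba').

Step 1: interval [0/1, 1/1), width = 1/1 - 0/1 = 1/1
  'c': [0/1 + 1/1*0/1, 0/1 + 1/1*1/5) = [0/1, 1/5)
  'f': [0/1 + 1/1*1/5, 0/1 + 1/1*7/10) = [1/5, 7/10) <- contains code 49/200
  'b': [0/1 + 1/1*7/10, 0/1 + 1/1*1/1) = [7/10, 1/1)
  emit 'f', narrow to [1/5, 7/10)
Step 2: interval [1/5, 7/10), width = 7/10 - 1/5 = 1/2
  'c': [1/5 + 1/2*0/1, 1/5 + 1/2*1/5) = [1/5, 3/10) <- contains code 49/200
  'f': [1/5 + 1/2*1/5, 1/5 + 1/2*7/10) = [3/10, 11/20)
  'b': [1/5 + 1/2*7/10, 1/5 + 1/2*1/1) = [11/20, 7/10)
  emit 'c', narrow to [1/5, 3/10)
Step 3: interval [1/5, 3/10), width = 3/10 - 1/5 = 1/10
  'c': [1/5 + 1/10*0/1, 1/5 + 1/10*1/5) = [1/5, 11/50)
  'f': [1/5 + 1/10*1/5, 1/5 + 1/10*7/10) = [11/50, 27/100) <- contains code 49/200
  'b': [1/5 + 1/10*7/10, 1/5 + 1/10*1/1) = [27/100, 3/10)
  emit 'f', narrow to [11/50, 27/100)

Answer: fcf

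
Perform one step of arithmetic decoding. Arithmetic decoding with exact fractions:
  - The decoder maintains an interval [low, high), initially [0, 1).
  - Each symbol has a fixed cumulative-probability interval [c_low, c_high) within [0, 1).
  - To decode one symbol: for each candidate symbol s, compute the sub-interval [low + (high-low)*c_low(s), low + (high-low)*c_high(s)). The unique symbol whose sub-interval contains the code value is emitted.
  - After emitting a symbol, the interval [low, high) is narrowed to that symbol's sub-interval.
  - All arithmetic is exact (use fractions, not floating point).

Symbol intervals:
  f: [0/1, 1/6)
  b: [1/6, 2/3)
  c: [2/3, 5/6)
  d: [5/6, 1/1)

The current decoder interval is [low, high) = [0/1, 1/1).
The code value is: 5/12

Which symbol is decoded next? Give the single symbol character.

Interval width = high − low = 1/1 − 0/1 = 1/1
Scaled code = (code − low) / width = (5/12 − 0/1) / 1/1 = 5/12
  f: [0/1, 1/6) 
  b: [1/6, 2/3) ← scaled code falls here ✓
  c: [2/3, 5/6) 
  d: [5/6, 1/1) 

Answer: b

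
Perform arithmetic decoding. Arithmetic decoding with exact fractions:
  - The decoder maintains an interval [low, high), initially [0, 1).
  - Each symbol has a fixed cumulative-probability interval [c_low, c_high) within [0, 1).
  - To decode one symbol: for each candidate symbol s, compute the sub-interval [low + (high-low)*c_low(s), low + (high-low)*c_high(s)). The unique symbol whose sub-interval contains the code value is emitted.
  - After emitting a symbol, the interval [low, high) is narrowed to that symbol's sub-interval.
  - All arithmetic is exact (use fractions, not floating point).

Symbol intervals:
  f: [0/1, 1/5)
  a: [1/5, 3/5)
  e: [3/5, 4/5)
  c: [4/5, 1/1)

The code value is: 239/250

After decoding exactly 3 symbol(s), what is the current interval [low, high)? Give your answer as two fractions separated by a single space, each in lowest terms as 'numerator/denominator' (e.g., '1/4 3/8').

Step 1: interval [0/1, 1/1), width = 1/1 - 0/1 = 1/1
  'f': [0/1 + 1/1*0/1, 0/1 + 1/1*1/5) = [0/1, 1/5)
  'a': [0/1 + 1/1*1/5, 0/1 + 1/1*3/5) = [1/5, 3/5)
  'e': [0/1 + 1/1*3/5, 0/1 + 1/1*4/5) = [3/5, 4/5)
  'c': [0/1 + 1/1*4/5, 0/1 + 1/1*1/1) = [4/5, 1/1) <- contains code 239/250
  emit 'c', narrow to [4/5, 1/1)
Step 2: interval [4/5, 1/1), width = 1/1 - 4/5 = 1/5
  'f': [4/5 + 1/5*0/1, 4/5 + 1/5*1/5) = [4/5, 21/25)
  'a': [4/5 + 1/5*1/5, 4/5 + 1/5*3/5) = [21/25, 23/25)
  'e': [4/5 + 1/5*3/5, 4/5 + 1/5*4/5) = [23/25, 24/25) <- contains code 239/250
  'c': [4/5 + 1/5*4/5, 4/5 + 1/5*1/1) = [24/25, 1/1)
  emit 'e', narrow to [23/25, 24/25)
Step 3: interval [23/25, 24/25), width = 24/25 - 23/25 = 1/25
  'f': [23/25 + 1/25*0/1, 23/25 + 1/25*1/5) = [23/25, 116/125)
  'a': [23/25 + 1/25*1/5, 23/25 + 1/25*3/5) = [116/125, 118/125)
  'e': [23/25 + 1/25*3/5, 23/25 + 1/25*4/5) = [118/125, 119/125)
  'c': [23/25 + 1/25*4/5, 23/25 + 1/25*1/1) = [119/125, 24/25) <- contains code 239/250
  emit 'c', narrow to [119/125, 24/25)

Answer: 119/125 24/25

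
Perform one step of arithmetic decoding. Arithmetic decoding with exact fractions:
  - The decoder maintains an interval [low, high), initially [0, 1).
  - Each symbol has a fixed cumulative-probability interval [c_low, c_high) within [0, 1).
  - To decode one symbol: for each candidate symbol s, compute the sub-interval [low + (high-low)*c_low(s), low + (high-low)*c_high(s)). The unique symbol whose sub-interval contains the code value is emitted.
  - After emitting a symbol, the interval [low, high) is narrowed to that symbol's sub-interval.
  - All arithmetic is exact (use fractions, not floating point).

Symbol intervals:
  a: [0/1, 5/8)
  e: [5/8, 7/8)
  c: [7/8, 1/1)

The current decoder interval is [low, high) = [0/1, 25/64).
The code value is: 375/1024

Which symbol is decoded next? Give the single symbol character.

Answer: c

Derivation:
Interval width = high − low = 25/64 − 0/1 = 25/64
Scaled code = (code − low) / width = (375/1024 − 0/1) / 25/64 = 15/16
  a: [0/1, 5/8) 
  e: [5/8, 7/8) 
  c: [7/8, 1/1) ← scaled code falls here ✓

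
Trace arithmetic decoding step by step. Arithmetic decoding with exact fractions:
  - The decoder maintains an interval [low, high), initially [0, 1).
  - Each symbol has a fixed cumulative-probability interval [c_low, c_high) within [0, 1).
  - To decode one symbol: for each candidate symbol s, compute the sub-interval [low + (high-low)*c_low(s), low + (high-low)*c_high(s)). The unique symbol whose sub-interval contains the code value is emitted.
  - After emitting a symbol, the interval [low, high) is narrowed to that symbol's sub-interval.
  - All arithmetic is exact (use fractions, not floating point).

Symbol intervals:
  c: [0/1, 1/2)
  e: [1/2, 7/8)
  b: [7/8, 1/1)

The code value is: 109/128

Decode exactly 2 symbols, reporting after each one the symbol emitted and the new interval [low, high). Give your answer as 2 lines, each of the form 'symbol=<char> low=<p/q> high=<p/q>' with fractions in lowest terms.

Answer: symbol=e low=1/2 high=7/8
symbol=b low=53/64 high=7/8

Derivation:
Step 1: interval [0/1, 1/1), width = 1/1 - 0/1 = 1/1
  'c': [0/1 + 1/1*0/1, 0/1 + 1/1*1/2) = [0/1, 1/2)
  'e': [0/1 + 1/1*1/2, 0/1 + 1/1*7/8) = [1/2, 7/8) <- contains code 109/128
  'b': [0/1 + 1/1*7/8, 0/1 + 1/1*1/1) = [7/8, 1/1)
  emit 'e', narrow to [1/2, 7/8)
Step 2: interval [1/2, 7/8), width = 7/8 - 1/2 = 3/8
  'c': [1/2 + 3/8*0/1, 1/2 + 3/8*1/2) = [1/2, 11/16)
  'e': [1/2 + 3/8*1/2, 1/2 + 3/8*7/8) = [11/16, 53/64)
  'b': [1/2 + 3/8*7/8, 1/2 + 3/8*1/1) = [53/64, 7/8) <- contains code 109/128
  emit 'b', narrow to [53/64, 7/8)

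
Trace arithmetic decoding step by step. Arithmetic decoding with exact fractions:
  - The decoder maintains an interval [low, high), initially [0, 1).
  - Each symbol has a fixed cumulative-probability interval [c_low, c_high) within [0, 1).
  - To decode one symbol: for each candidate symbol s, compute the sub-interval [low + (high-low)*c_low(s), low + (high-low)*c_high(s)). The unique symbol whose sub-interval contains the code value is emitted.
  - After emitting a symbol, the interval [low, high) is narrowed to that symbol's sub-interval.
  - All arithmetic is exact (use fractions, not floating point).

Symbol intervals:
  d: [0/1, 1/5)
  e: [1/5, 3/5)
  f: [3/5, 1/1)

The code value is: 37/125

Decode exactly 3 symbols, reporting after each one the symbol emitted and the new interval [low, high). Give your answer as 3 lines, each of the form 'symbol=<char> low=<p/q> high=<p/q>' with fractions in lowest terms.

Step 1: interval [0/1, 1/1), width = 1/1 - 0/1 = 1/1
  'd': [0/1 + 1/1*0/1, 0/1 + 1/1*1/5) = [0/1, 1/5)
  'e': [0/1 + 1/1*1/5, 0/1 + 1/1*3/5) = [1/5, 3/5) <- contains code 37/125
  'f': [0/1 + 1/1*3/5, 0/1 + 1/1*1/1) = [3/5, 1/1)
  emit 'e', narrow to [1/5, 3/5)
Step 2: interval [1/5, 3/5), width = 3/5 - 1/5 = 2/5
  'd': [1/5 + 2/5*0/1, 1/5 + 2/5*1/5) = [1/5, 7/25)
  'e': [1/5 + 2/5*1/5, 1/5 + 2/5*3/5) = [7/25, 11/25) <- contains code 37/125
  'f': [1/5 + 2/5*3/5, 1/5 + 2/5*1/1) = [11/25, 3/5)
  emit 'e', narrow to [7/25, 11/25)
Step 3: interval [7/25, 11/25), width = 11/25 - 7/25 = 4/25
  'd': [7/25 + 4/25*0/1, 7/25 + 4/25*1/5) = [7/25, 39/125) <- contains code 37/125
  'e': [7/25 + 4/25*1/5, 7/25 + 4/25*3/5) = [39/125, 47/125)
  'f': [7/25 + 4/25*3/5, 7/25 + 4/25*1/1) = [47/125, 11/25)
  emit 'd', narrow to [7/25, 39/125)

Answer: symbol=e low=1/5 high=3/5
symbol=e low=7/25 high=11/25
symbol=d low=7/25 high=39/125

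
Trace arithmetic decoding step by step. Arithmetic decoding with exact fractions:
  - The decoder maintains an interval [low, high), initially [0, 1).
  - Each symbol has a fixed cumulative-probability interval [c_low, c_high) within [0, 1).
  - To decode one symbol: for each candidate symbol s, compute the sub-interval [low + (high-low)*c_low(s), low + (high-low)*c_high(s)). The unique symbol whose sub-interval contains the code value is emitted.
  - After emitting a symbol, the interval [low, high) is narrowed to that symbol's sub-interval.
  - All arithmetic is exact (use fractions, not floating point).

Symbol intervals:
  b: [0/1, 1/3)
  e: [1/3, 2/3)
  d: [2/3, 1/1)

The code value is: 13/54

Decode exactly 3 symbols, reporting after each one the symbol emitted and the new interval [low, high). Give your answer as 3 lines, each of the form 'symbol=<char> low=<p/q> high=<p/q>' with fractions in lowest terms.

Step 1: interval [0/1, 1/1), width = 1/1 - 0/1 = 1/1
  'b': [0/1 + 1/1*0/1, 0/1 + 1/1*1/3) = [0/1, 1/3) <- contains code 13/54
  'e': [0/1 + 1/1*1/3, 0/1 + 1/1*2/3) = [1/3, 2/3)
  'd': [0/1 + 1/1*2/3, 0/1 + 1/1*1/1) = [2/3, 1/1)
  emit 'b', narrow to [0/1, 1/3)
Step 2: interval [0/1, 1/3), width = 1/3 - 0/1 = 1/3
  'b': [0/1 + 1/3*0/1, 0/1 + 1/3*1/3) = [0/1, 1/9)
  'e': [0/1 + 1/3*1/3, 0/1 + 1/3*2/3) = [1/9, 2/9)
  'd': [0/1 + 1/3*2/3, 0/1 + 1/3*1/1) = [2/9, 1/3) <- contains code 13/54
  emit 'd', narrow to [2/9, 1/3)
Step 3: interval [2/9, 1/3), width = 1/3 - 2/9 = 1/9
  'b': [2/9 + 1/9*0/1, 2/9 + 1/9*1/3) = [2/9, 7/27) <- contains code 13/54
  'e': [2/9 + 1/9*1/3, 2/9 + 1/9*2/3) = [7/27, 8/27)
  'd': [2/9 + 1/9*2/3, 2/9 + 1/9*1/1) = [8/27, 1/3)
  emit 'b', narrow to [2/9, 7/27)

Answer: symbol=b low=0/1 high=1/3
symbol=d low=2/9 high=1/3
symbol=b low=2/9 high=7/27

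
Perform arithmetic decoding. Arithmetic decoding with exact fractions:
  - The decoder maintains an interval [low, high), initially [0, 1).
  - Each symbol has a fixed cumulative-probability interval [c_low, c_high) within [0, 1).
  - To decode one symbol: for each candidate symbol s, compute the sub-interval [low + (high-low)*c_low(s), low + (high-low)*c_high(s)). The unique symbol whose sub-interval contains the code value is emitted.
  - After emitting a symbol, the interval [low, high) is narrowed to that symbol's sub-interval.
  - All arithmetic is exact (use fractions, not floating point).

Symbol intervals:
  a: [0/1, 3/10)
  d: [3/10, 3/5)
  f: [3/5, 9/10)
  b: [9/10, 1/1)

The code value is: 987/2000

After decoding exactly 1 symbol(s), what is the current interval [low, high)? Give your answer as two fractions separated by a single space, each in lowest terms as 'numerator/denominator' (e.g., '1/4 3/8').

Step 1: interval [0/1, 1/1), width = 1/1 - 0/1 = 1/1
  'a': [0/1 + 1/1*0/1, 0/1 + 1/1*3/10) = [0/1, 3/10)
  'd': [0/1 + 1/1*3/10, 0/1 + 1/1*3/5) = [3/10, 3/5) <- contains code 987/2000
  'f': [0/1 + 1/1*3/5, 0/1 + 1/1*9/10) = [3/5, 9/10)
  'b': [0/1 + 1/1*9/10, 0/1 + 1/1*1/1) = [9/10, 1/1)
  emit 'd', narrow to [3/10, 3/5)

Answer: 3/10 3/5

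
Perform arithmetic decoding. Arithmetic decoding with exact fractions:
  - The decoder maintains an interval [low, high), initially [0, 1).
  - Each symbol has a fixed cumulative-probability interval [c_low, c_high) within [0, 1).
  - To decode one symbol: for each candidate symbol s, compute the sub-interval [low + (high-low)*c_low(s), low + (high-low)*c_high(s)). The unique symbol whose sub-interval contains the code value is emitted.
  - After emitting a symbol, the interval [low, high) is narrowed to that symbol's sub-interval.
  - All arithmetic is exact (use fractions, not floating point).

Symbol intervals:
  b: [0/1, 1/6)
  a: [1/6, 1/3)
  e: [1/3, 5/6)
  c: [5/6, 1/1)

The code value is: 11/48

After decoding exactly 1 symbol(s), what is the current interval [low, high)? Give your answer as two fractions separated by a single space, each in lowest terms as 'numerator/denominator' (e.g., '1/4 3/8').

Step 1: interval [0/1, 1/1), width = 1/1 - 0/1 = 1/1
  'b': [0/1 + 1/1*0/1, 0/1 + 1/1*1/6) = [0/1, 1/6)
  'a': [0/1 + 1/1*1/6, 0/1 + 1/1*1/3) = [1/6, 1/3) <- contains code 11/48
  'e': [0/1 + 1/1*1/3, 0/1 + 1/1*5/6) = [1/3, 5/6)
  'c': [0/1 + 1/1*5/6, 0/1 + 1/1*1/1) = [5/6, 1/1)
  emit 'a', narrow to [1/6, 1/3)

Answer: 1/6 1/3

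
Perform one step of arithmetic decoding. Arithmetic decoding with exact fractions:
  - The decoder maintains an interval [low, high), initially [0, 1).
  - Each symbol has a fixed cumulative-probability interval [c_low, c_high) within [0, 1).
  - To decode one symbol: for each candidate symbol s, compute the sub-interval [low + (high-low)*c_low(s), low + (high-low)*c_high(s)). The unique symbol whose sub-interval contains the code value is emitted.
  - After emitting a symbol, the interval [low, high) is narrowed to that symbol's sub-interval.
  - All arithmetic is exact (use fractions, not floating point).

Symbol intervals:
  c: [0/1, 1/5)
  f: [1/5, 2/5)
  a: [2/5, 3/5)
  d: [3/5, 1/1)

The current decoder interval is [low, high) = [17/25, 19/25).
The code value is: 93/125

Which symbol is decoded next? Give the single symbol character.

Answer: d

Derivation:
Interval width = high − low = 19/25 − 17/25 = 2/25
Scaled code = (code − low) / width = (93/125 − 17/25) / 2/25 = 4/5
  c: [0/1, 1/5) 
  f: [1/5, 2/5) 
  a: [2/5, 3/5) 
  d: [3/5, 1/1) ← scaled code falls here ✓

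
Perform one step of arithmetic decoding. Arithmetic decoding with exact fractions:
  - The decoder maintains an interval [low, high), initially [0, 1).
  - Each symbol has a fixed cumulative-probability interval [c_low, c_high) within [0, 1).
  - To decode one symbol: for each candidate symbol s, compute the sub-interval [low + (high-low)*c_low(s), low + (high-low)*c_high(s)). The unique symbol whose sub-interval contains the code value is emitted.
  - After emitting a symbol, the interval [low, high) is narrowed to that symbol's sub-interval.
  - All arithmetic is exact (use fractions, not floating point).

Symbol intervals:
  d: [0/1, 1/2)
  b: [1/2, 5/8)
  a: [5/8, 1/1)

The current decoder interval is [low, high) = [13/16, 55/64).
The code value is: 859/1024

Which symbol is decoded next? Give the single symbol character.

Answer: b

Derivation:
Interval width = high − low = 55/64 − 13/16 = 3/64
Scaled code = (code − low) / width = (859/1024 − 13/16) / 3/64 = 9/16
  d: [0/1, 1/2) 
  b: [1/2, 5/8) ← scaled code falls here ✓
  a: [5/8, 1/1) 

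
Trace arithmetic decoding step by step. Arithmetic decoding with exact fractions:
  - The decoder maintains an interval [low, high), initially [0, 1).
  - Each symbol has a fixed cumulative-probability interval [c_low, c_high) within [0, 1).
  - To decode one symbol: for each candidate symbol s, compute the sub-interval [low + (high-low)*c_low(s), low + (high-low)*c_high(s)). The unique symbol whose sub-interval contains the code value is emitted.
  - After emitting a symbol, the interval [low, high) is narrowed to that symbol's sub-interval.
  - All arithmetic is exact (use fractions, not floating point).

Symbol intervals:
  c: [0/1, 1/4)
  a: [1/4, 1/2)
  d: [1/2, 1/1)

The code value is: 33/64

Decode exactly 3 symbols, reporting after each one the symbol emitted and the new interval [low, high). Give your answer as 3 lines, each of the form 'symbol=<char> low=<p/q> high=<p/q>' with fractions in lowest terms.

Answer: symbol=d low=1/2 high=1/1
symbol=c low=1/2 high=5/8
symbol=c low=1/2 high=17/32

Derivation:
Step 1: interval [0/1, 1/1), width = 1/1 - 0/1 = 1/1
  'c': [0/1 + 1/1*0/1, 0/1 + 1/1*1/4) = [0/1, 1/4)
  'a': [0/1 + 1/1*1/4, 0/1 + 1/1*1/2) = [1/4, 1/2)
  'd': [0/1 + 1/1*1/2, 0/1 + 1/1*1/1) = [1/2, 1/1) <- contains code 33/64
  emit 'd', narrow to [1/2, 1/1)
Step 2: interval [1/2, 1/1), width = 1/1 - 1/2 = 1/2
  'c': [1/2 + 1/2*0/1, 1/2 + 1/2*1/4) = [1/2, 5/8) <- contains code 33/64
  'a': [1/2 + 1/2*1/4, 1/2 + 1/2*1/2) = [5/8, 3/4)
  'd': [1/2 + 1/2*1/2, 1/2 + 1/2*1/1) = [3/4, 1/1)
  emit 'c', narrow to [1/2, 5/8)
Step 3: interval [1/2, 5/8), width = 5/8 - 1/2 = 1/8
  'c': [1/2 + 1/8*0/1, 1/2 + 1/8*1/4) = [1/2, 17/32) <- contains code 33/64
  'a': [1/2 + 1/8*1/4, 1/2 + 1/8*1/2) = [17/32, 9/16)
  'd': [1/2 + 1/8*1/2, 1/2 + 1/8*1/1) = [9/16, 5/8)
  emit 'c', narrow to [1/2, 17/32)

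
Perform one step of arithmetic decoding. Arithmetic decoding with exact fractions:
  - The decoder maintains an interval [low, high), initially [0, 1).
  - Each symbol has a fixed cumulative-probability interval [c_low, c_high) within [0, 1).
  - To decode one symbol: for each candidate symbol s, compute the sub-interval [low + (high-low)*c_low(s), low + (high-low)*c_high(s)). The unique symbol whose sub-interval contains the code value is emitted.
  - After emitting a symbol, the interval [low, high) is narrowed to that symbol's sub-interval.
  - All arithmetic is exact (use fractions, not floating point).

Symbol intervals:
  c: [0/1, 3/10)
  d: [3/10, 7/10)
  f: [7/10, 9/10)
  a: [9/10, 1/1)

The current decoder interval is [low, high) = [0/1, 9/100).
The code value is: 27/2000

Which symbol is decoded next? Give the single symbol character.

Answer: c

Derivation:
Interval width = high − low = 9/100 − 0/1 = 9/100
Scaled code = (code − low) / width = (27/2000 − 0/1) / 9/100 = 3/20
  c: [0/1, 3/10) ← scaled code falls here ✓
  d: [3/10, 7/10) 
  f: [7/10, 9/10) 
  a: [9/10, 1/1) 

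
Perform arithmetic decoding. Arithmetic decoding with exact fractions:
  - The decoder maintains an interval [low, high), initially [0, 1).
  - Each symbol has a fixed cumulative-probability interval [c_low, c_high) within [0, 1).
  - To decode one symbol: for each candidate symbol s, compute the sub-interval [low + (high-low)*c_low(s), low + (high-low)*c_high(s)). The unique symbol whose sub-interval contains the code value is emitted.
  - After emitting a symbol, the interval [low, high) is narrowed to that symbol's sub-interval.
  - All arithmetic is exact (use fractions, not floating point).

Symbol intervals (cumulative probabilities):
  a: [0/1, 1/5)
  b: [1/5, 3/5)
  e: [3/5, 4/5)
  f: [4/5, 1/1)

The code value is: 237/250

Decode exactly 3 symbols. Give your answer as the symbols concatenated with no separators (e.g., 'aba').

Answer: fee

Derivation:
Step 1: interval [0/1, 1/1), width = 1/1 - 0/1 = 1/1
  'a': [0/1 + 1/1*0/1, 0/1 + 1/1*1/5) = [0/1, 1/5)
  'b': [0/1 + 1/1*1/5, 0/1 + 1/1*3/5) = [1/5, 3/5)
  'e': [0/1 + 1/1*3/5, 0/1 + 1/1*4/5) = [3/5, 4/5)
  'f': [0/1 + 1/1*4/5, 0/1 + 1/1*1/1) = [4/5, 1/1) <- contains code 237/250
  emit 'f', narrow to [4/5, 1/1)
Step 2: interval [4/5, 1/1), width = 1/1 - 4/5 = 1/5
  'a': [4/5 + 1/5*0/1, 4/5 + 1/5*1/5) = [4/5, 21/25)
  'b': [4/5 + 1/5*1/5, 4/5 + 1/5*3/5) = [21/25, 23/25)
  'e': [4/5 + 1/5*3/5, 4/5 + 1/5*4/5) = [23/25, 24/25) <- contains code 237/250
  'f': [4/5 + 1/5*4/5, 4/5 + 1/5*1/1) = [24/25, 1/1)
  emit 'e', narrow to [23/25, 24/25)
Step 3: interval [23/25, 24/25), width = 24/25 - 23/25 = 1/25
  'a': [23/25 + 1/25*0/1, 23/25 + 1/25*1/5) = [23/25, 116/125)
  'b': [23/25 + 1/25*1/5, 23/25 + 1/25*3/5) = [116/125, 118/125)
  'e': [23/25 + 1/25*3/5, 23/25 + 1/25*4/5) = [118/125, 119/125) <- contains code 237/250
  'f': [23/25 + 1/25*4/5, 23/25 + 1/25*1/1) = [119/125, 24/25)
  emit 'e', narrow to [118/125, 119/125)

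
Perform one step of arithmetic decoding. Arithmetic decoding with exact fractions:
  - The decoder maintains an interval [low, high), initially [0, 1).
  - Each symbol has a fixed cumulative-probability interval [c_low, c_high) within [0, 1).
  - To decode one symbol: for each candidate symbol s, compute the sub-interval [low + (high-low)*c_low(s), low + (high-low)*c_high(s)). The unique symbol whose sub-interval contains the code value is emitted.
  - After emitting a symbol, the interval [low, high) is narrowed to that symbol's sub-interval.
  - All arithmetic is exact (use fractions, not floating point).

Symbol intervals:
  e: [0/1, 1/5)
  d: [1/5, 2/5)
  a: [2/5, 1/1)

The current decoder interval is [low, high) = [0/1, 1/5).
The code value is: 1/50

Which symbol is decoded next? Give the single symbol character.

Answer: e

Derivation:
Interval width = high − low = 1/5 − 0/1 = 1/5
Scaled code = (code − low) / width = (1/50 − 0/1) / 1/5 = 1/10
  e: [0/1, 1/5) ← scaled code falls here ✓
  d: [1/5, 2/5) 
  a: [2/5, 1/1) 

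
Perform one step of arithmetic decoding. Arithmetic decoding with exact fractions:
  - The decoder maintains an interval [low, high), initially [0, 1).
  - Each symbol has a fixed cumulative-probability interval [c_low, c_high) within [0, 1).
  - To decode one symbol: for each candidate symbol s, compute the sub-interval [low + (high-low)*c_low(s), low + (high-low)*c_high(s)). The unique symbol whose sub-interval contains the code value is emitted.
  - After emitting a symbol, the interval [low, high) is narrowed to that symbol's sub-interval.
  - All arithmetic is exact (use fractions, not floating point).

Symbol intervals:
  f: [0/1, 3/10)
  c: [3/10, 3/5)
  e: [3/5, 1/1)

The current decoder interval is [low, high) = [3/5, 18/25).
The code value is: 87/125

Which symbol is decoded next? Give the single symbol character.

Answer: e

Derivation:
Interval width = high − low = 18/25 − 3/5 = 3/25
Scaled code = (code − low) / width = (87/125 − 3/5) / 3/25 = 4/5
  f: [0/1, 3/10) 
  c: [3/10, 3/5) 
  e: [3/5, 1/1) ← scaled code falls here ✓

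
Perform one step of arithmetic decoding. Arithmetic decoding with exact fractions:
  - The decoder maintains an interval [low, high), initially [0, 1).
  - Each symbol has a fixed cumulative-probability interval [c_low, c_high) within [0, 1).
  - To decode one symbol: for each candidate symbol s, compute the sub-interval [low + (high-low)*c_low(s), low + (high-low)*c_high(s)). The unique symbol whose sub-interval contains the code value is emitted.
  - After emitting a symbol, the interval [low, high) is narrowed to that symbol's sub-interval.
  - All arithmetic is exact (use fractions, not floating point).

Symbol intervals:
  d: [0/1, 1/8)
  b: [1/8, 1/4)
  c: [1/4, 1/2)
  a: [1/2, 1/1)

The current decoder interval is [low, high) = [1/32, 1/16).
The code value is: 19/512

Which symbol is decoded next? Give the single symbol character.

Answer: b

Derivation:
Interval width = high − low = 1/16 − 1/32 = 1/32
Scaled code = (code − low) / width = (19/512 − 1/32) / 1/32 = 3/16
  d: [0/1, 1/8) 
  b: [1/8, 1/4) ← scaled code falls here ✓
  c: [1/4, 1/2) 
  a: [1/2, 1/1) 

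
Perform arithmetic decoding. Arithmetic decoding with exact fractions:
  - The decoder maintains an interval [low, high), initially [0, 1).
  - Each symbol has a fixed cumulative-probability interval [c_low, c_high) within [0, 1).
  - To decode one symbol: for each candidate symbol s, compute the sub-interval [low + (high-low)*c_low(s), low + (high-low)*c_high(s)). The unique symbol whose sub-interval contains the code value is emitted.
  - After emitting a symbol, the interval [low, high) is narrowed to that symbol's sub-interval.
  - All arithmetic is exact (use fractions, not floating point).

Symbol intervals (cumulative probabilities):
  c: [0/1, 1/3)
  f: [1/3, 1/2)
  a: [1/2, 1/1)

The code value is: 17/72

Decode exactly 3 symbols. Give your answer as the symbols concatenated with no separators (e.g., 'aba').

Step 1: interval [0/1, 1/1), width = 1/1 - 0/1 = 1/1
  'c': [0/1 + 1/1*0/1, 0/1 + 1/1*1/3) = [0/1, 1/3) <- contains code 17/72
  'f': [0/1 + 1/1*1/3, 0/1 + 1/1*1/2) = [1/3, 1/2)
  'a': [0/1 + 1/1*1/2, 0/1 + 1/1*1/1) = [1/2, 1/1)
  emit 'c', narrow to [0/1, 1/3)
Step 2: interval [0/1, 1/3), width = 1/3 - 0/1 = 1/3
  'c': [0/1 + 1/3*0/1, 0/1 + 1/3*1/3) = [0/1, 1/9)
  'f': [0/1 + 1/3*1/3, 0/1 + 1/3*1/2) = [1/9, 1/6)
  'a': [0/1 + 1/3*1/2, 0/1 + 1/3*1/1) = [1/6, 1/3) <- contains code 17/72
  emit 'a', narrow to [1/6, 1/3)
Step 3: interval [1/6, 1/3), width = 1/3 - 1/6 = 1/6
  'c': [1/6 + 1/6*0/1, 1/6 + 1/6*1/3) = [1/6, 2/9)
  'f': [1/6 + 1/6*1/3, 1/6 + 1/6*1/2) = [2/9, 1/4) <- contains code 17/72
  'a': [1/6 + 1/6*1/2, 1/6 + 1/6*1/1) = [1/4, 1/3)
  emit 'f', narrow to [2/9, 1/4)

Answer: caf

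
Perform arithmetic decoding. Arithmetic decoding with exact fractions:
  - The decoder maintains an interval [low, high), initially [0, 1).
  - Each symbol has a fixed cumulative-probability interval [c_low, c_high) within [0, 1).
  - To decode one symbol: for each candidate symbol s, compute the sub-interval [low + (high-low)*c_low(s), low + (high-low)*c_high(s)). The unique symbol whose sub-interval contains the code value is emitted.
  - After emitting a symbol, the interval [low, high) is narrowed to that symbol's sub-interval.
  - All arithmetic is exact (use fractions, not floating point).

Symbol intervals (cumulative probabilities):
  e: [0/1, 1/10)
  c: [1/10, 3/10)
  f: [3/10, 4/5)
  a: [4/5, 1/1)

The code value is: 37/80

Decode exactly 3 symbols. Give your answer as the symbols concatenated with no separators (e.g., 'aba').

Step 1: interval [0/1, 1/1), width = 1/1 - 0/1 = 1/1
  'e': [0/1 + 1/1*0/1, 0/1 + 1/1*1/10) = [0/1, 1/10)
  'c': [0/1 + 1/1*1/10, 0/1 + 1/1*3/10) = [1/10, 3/10)
  'f': [0/1 + 1/1*3/10, 0/1 + 1/1*4/5) = [3/10, 4/5) <- contains code 37/80
  'a': [0/1 + 1/1*4/5, 0/1 + 1/1*1/1) = [4/5, 1/1)
  emit 'f', narrow to [3/10, 4/5)
Step 2: interval [3/10, 4/5), width = 4/5 - 3/10 = 1/2
  'e': [3/10 + 1/2*0/1, 3/10 + 1/2*1/10) = [3/10, 7/20)
  'c': [3/10 + 1/2*1/10, 3/10 + 1/2*3/10) = [7/20, 9/20)
  'f': [3/10 + 1/2*3/10, 3/10 + 1/2*4/5) = [9/20, 7/10) <- contains code 37/80
  'a': [3/10 + 1/2*4/5, 3/10 + 1/2*1/1) = [7/10, 4/5)
  emit 'f', narrow to [9/20, 7/10)
Step 3: interval [9/20, 7/10), width = 7/10 - 9/20 = 1/4
  'e': [9/20 + 1/4*0/1, 9/20 + 1/4*1/10) = [9/20, 19/40) <- contains code 37/80
  'c': [9/20 + 1/4*1/10, 9/20 + 1/4*3/10) = [19/40, 21/40)
  'f': [9/20 + 1/4*3/10, 9/20 + 1/4*4/5) = [21/40, 13/20)
  'a': [9/20 + 1/4*4/5, 9/20 + 1/4*1/1) = [13/20, 7/10)
  emit 'e', narrow to [9/20, 19/40)

Answer: ffe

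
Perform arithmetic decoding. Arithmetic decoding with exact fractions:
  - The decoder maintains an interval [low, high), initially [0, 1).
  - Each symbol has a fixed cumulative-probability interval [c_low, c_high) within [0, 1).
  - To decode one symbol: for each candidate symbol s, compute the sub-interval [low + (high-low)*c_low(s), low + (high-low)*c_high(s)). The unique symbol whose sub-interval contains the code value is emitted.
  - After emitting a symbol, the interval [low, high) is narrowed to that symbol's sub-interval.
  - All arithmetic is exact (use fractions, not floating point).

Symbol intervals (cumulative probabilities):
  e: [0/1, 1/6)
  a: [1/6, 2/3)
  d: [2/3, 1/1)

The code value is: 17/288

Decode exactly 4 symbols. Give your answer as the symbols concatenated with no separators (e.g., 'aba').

Answer: eaaa

Derivation:
Step 1: interval [0/1, 1/1), width = 1/1 - 0/1 = 1/1
  'e': [0/1 + 1/1*0/1, 0/1 + 1/1*1/6) = [0/1, 1/6) <- contains code 17/288
  'a': [0/1 + 1/1*1/6, 0/1 + 1/1*2/3) = [1/6, 2/3)
  'd': [0/1 + 1/1*2/3, 0/1 + 1/1*1/1) = [2/3, 1/1)
  emit 'e', narrow to [0/1, 1/6)
Step 2: interval [0/1, 1/6), width = 1/6 - 0/1 = 1/6
  'e': [0/1 + 1/6*0/1, 0/1 + 1/6*1/6) = [0/1, 1/36)
  'a': [0/1 + 1/6*1/6, 0/1 + 1/6*2/3) = [1/36, 1/9) <- contains code 17/288
  'd': [0/1 + 1/6*2/3, 0/1 + 1/6*1/1) = [1/9, 1/6)
  emit 'a', narrow to [1/36, 1/9)
Step 3: interval [1/36, 1/9), width = 1/9 - 1/36 = 1/12
  'e': [1/36 + 1/12*0/1, 1/36 + 1/12*1/6) = [1/36, 1/24)
  'a': [1/36 + 1/12*1/6, 1/36 + 1/12*2/3) = [1/24, 1/12) <- contains code 17/288
  'd': [1/36 + 1/12*2/3, 1/36 + 1/12*1/1) = [1/12, 1/9)
  emit 'a', narrow to [1/24, 1/12)
Step 4: interval [1/24, 1/12), width = 1/12 - 1/24 = 1/24
  'e': [1/24 + 1/24*0/1, 1/24 + 1/24*1/6) = [1/24, 7/144)
  'a': [1/24 + 1/24*1/6, 1/24 + 1/24*2/3) = [7/144, 5/72) <- contains code 17/288
  'd': [1/24 + 1/24*2/3, 1/24 + 1/24*1/1) = [5/72, 1/12)
  emit 'a', narrow to [7/144, 5/72)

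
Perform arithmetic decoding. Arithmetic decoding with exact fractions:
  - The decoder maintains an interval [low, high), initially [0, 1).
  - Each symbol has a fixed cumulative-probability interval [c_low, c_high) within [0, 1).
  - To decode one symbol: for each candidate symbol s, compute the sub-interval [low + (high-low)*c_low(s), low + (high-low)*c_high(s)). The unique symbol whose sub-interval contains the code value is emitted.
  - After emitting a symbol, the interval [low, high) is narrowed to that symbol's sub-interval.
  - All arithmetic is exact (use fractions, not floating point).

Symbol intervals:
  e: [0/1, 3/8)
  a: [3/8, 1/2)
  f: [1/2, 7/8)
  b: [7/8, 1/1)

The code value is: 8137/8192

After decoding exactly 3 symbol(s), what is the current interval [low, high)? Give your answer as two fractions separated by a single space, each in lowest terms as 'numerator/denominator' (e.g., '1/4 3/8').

Step 1: interval [0/1, 1/1), width = 1/1 - 0/1 = 1/1
  'e': [0/1 + 1/1*0/1, 0/1 + 1/1*3/8) = [0/1, 3/8)
  'a': [0/1 + 1/1*3/8, 0/1 + 1/1*1/2) = [3/8, 1/2)
  'f': [0/1 + 1/1*1/2, 0/1 + 1/1*7/8) = [1/2, 7/8)
  'b': [0/1 + 1/1*7/8, 0/1 + 1/1*1/1) = [7/8, 1/1) <- contains code 8137/8192
  emit 'b', narrow to [7/8, 1/1)
Step 2: interval [7/8, 1/1), width = 1/1 - 7/8 = 1/8
  'e': [7/8 + 1/8*0/1, 7/8 + 1/8*3/8) = [7/8, 59/64)
  'a': [7/8 + 1/8*3/8, 7/8 + 1/8*1/2) = [59/64, 15/16)
  'f': [7/8 + 1/8*1/2, 7/8 + 1/8*7/8) = [15/16, 63/64)
  'b': [7/8 + 1/8*7/8, 7/8 + 1/8*1/1) = [63/64, 1/1) <- contains code 8137/8192
  emit 'b', narrow to [63/64, 1/1)
Step 3: interval [63/64, 1/1), width = 1/1 - 63/64 = 1/64
  'e': [63/64 + 1/64*0/1, 63/64 + 1/64*3/8) = [63/64, 507/512)
  'a': [63/64 + 1/64*3/8, 63/64 + 1/64*1/2) = [507/512, 127/128)
  'f': [63/64 + 1/64*1/2, 63/64 + 1/64*7/8) = [127/128, 511/512) <- contains code 8137/8192
  'b': [63/64 + 1/64*7/8, 63/64 + 1/64*1/1) = [511/512, 1/1)
  emit 'f', narrow to [127/128, 511/512)

Answer: 127/128 511/512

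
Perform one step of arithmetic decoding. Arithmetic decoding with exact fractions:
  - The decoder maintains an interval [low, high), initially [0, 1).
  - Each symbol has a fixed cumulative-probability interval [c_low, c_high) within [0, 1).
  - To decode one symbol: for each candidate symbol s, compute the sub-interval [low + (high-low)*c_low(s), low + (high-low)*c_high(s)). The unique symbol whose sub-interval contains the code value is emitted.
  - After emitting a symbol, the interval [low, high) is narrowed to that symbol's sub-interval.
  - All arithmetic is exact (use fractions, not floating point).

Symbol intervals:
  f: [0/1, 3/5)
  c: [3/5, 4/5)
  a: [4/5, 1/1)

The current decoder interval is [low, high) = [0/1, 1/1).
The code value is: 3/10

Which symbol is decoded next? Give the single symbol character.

Answer: f

Derivation:
Interval width = high − low = 1/1 − 0/1 = 1/1
Scaled code = (code − low) / width = (3/10 − 0/1) / 1/1 = 3/10
  f: [0/1, 3/5) ← scaled code falls here ✓
  c: [3/5, 4/5) 
  a: [4/5, 1/1) 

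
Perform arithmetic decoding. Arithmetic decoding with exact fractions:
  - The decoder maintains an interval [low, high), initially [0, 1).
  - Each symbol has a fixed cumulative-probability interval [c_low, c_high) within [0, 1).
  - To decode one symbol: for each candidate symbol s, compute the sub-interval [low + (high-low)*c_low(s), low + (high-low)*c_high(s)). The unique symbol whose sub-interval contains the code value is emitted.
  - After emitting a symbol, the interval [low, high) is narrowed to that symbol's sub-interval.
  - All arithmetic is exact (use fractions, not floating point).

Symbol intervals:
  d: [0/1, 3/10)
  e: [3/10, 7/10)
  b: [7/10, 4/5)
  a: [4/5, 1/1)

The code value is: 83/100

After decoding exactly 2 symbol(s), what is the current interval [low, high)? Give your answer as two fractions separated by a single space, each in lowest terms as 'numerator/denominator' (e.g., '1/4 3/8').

Step 1: interval [0/1, 1/1), width = 1/1 - 0/1 = 1/1
  'd': [0/1 + 1/1*0/1, 0/1 + 1/1*3/10) = [0/1, 3/10)
  'e': [0/1 + 1/1*3/10, 0/1 + 1/1*7/10) = [3/10, 7/10)
  'b': [0/1 + 1/1*7/10, 0/1 + 1/1*4/5) = [7/10, 4/5)
  'a': [0/1 + 1/1*4/5, 0/1 + 1/1*1/1) = [4/5, 1/1) <- contains code 83/100
  emit 'a', narrow to [4/5, 1/1)
Step 2: interval [4/5, 1/1), width = 1/1 - 4/5 = 1/5
  'd': [4/5 + 1/5*0/1, 4/5 + 1/5*3/10) = [4/5, 43/50) <- contains code 83/100
  'e': [4/5 + 1/5*3/10, 4/5 + 1/5*7/10) = [43/50, 47/50)
  'b': [4/5 + 1/5*7/10, 4/5 + 1/5*4/5) = [47/50, 24/25)
  'a': [4/5 + 1/5*4/5, 4/5 + 1/5*1/1) = [24/25, 1/1)
  emit 'd', narrow to [4/5, 43/50)

Answer: 4/5 43/50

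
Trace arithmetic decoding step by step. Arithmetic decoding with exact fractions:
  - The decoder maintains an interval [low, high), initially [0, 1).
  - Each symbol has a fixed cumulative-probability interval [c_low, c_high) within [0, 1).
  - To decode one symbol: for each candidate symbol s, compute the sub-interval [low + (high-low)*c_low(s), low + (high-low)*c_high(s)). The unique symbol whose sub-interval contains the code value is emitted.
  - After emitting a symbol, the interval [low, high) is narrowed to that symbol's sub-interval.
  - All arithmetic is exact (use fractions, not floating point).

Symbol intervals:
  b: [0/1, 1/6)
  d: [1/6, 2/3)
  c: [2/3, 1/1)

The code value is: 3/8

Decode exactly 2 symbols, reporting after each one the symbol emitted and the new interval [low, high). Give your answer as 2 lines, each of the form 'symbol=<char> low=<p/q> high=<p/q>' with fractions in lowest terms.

Step 1: interval [0/1, 1/1), width = 1/1 - 0/1 = 1/1
  'b': [0/1 + 1/1*0/1, 0/1 + 1/1*1/6) = [0/1, 1/6)
  'd': [0/1 + 1/1*1/6, 0/1 + 1/1*2/3) = [1/6, 2/3) <- contains code 3/8
  'c': [0/1 + 1/1*2/3, 0/1 + 1/1*1/1) = [2/3, 1/1)
  emit 'd', narrow to [1/6, 2/3)
Step 2: interval [1/6, 2/3), width = 2/3 - 1/6 = 1/2
  'b': [1/6 + 1/2*0/1, 1/6 + 1/2*1/6) = [1/6, 1/4)
  'd': [1/6 + 1/2*1/6, 1/6 + 1/2*2/3) = [1/4, 1/2) <- contains code 3/8
  'c': [1/6 + 1/2*2/3, 1/6 + 1/2*1/1) = [1/2, 2/3)
  emit 'd', narrow to [1/4, 1/2)

Answer: symbol=d low=1/6 high=2/3
symbol=d low=1/4 high=1/2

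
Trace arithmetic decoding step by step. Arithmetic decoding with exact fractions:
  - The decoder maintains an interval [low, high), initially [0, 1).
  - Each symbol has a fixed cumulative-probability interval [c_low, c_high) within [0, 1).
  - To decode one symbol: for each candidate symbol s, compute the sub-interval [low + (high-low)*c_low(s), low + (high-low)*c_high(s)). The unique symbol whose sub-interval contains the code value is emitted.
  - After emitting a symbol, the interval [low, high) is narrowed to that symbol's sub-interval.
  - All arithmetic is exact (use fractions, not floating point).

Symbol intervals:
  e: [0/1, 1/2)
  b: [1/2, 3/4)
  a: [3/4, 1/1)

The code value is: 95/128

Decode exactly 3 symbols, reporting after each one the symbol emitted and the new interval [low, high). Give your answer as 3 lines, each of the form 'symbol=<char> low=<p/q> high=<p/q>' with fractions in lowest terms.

Step 1: interval [0/1, 1/1), width = 1/1 - 0/1 = 1/1
  'e': [0/1 + 1/1*0/1, 0/1 + 1/1*1/2) = [0/1, 1/2)
  'b': [0/1 + 1/1*1/2, 0/1 + 1/1*3/4) = [1/2, 3/4) <- contains code 95/128
  'a': [0/1 + 1/1*3/4, 0/1 + 1/1*1/1) = [3/4, 1/1)
  emit 'b', narrow to [1/2, 3/4)
Step 2: interval [1/2, 3/4), width = 3/4 - 1/2 = 1/4
  'e': [1/2 + 1/4*0/1, 1/2 + 1/4*1/2) = [1/2, 5/8)
  'b': [1/2 + 1/4*1/2, 1/2 + 1/4*3/4) = [5/8, 11/16)
  'a': [1/2 + 1/4*3/4, 1/2 + 1/4*1/1) = [11/16, 3/4) <- contains code 95/128
  emit 'a', narrow to [11/16, 3/4)
Step 3: interval [11/16, 3/4), width = 3/4 - 11/16 = 1/16
  'e': [11/16 + 1/16*0/1, 11/16 + 1/16*1/2) = [11/16, 23/32)
  'b': [11/16 + 1/16*1/2, 11/16 + 1/16*3/4) = [23/32, 47/64)
  'a': [11/16 + 1/16*3/4, 11/16 + 1/16*1/1) = [47/64, 3/4) <- contains code 95/128
  emit 'a', narrow to [47/64, 3/4)

Answer: symbol=b low=1/2 high=3/4
symbol=a low=11/16 high=3/4
symbol=a low=47/64 high=3/4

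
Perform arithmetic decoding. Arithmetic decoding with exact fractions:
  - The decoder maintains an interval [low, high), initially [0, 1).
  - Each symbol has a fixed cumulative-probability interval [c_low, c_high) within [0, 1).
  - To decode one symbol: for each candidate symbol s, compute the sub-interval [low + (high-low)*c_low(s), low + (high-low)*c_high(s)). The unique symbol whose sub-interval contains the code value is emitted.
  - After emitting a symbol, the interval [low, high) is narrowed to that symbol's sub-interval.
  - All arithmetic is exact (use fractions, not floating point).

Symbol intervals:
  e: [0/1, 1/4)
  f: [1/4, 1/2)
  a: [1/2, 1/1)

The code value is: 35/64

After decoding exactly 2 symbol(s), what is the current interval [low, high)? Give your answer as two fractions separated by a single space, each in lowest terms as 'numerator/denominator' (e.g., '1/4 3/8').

Answer: 1/2 5/8

Derivation:
Step 1: interval [0/1, 1/1), width = 1/1 - 0/1 = 1/1
  'e': [0/1 + 1/1*0/1, 0/1 + 1/1*1/4) = [0/1, 1/4)
  'f': [0/1 + 1/1*1/4, 0/1 + 1/1*1/2) = [1/4, 1/2)
  'a': [0/1 + 1/1*1/2, 0/1 + 1/1*1/1) = [1/2, 1/1) <- contains code 35/64
  emit 'a', narrow to [1/2, 1/1)
Step 2: interval [1/2, 1/1), width = 1/1 - 1/2 = 1/2
  'e': [1/2 + 1/2*0/1, 1/2 + 1/2*1/4) = [1/2, 5/8) <- contains code 35/64
  'f': [1/2 + 1/2*1/4, 1/2 + 1/2*1/2) = [5/8, 3/4)
  'a': [1/2 + 1/2*1/2, 1/2 + 1/2*1/1) = [3/4, 1/1)
  emit 'e', narrow to [1/2, 5/8)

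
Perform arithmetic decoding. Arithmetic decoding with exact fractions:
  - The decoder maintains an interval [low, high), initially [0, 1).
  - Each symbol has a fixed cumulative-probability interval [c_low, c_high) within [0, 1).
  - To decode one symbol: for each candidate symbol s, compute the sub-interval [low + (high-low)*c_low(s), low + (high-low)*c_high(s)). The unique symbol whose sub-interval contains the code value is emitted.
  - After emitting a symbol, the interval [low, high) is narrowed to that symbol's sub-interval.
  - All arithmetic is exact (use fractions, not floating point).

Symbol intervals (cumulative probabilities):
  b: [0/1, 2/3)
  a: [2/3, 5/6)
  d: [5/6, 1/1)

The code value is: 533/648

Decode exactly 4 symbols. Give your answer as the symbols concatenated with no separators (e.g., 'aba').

Step 1: interval [0/1, 1/1), width = 1/1 - 0/1 = 1/1
  'b': [0/1 + 1/1*0/1, 0/1 + 1/1*2/3) = [0/1, 2/3)
  'a': [0/1 + 1/1*2/3, 0/1 + 1/1*5/6) = [2/3, 5/6) <- contains code 533/648
  'd': [0/1 + 1/1*5/6, 0/1 + 1/1*1/1) = [5/6, 1/1)
  emit 'a', narrow to [2/3, 5/6)
Step 2: interval [2/3, 5/6), width = 5/6 - 2/3 = 1/6
  'b': [2/3 + 1/6*0/1, 2/3 + 1/6*2/3) = [2/3, 7/9)
  'a': [2/3 + 1/6*2/3, 2/3 + 1/6*5/6) = [7/9, 29/36)
  'd': [2/3 + 1/6*5/6, 2/3 + 1/6*1/1) = [29/36, 5/6) <- contains code 533/648
  emit 'd', narrow to [29/36, 5/6)
Step 3: interval [29/36, 5/6), width = 5/6 - 29/36 = 1/36
  'b': [29/36 + 1/36*0/1, 29/36 + 1/36*2/3) = [29/36, 89/108) <- contains code 533/648
  'a': [29/36 + 1/36*2/3, 29/36 + 1/36*5/6) = [89/108, 179/216)
  'd': [29/36 + 1/36*5/6, 29/36 + 1/36*1/1) = [179/216, 5/6)
  emit 'b', narrow to [29/36, 89/108)
Step 4: interval [29/36, 89/108), width = 89/108 - 29/36 = 1/54
  'b': [29/36 + 1/54*0/1, 29/36 + 1/54*2/3) = [29/36, 265/324)
  'a': [29/36 + 1/54*2/3, 29/36 + 1/54*5/6) = [265/324, 133/162)
  'd': [29/36 + 1/54*5/6, 29/36 + 1/54*1/1) = [133/162, 89/108) <- contains code 533/648
  emit 'd', narrow to [133/162, 89/108)

Answer: adbd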